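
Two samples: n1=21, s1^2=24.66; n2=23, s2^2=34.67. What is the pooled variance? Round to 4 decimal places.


sp^2 = ((n1-1)*s1^2 + (n2-1)*s2^2)/(n1+n2-2)
(n1-1)*s1^2 = 20 * 24.66 = 493.2
(n2-1)*s2^2 = 22 * 34.67 = 762.74
numerator = 493.2 + 762.74 = 1255.94
n1+n2-2 = 42
sp^2 = 1255.94 / 42 = 8971/300 ≈ 29.903333

29.9033


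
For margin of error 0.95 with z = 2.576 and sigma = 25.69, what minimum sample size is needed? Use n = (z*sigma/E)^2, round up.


z*sigma/E = 2.576 * 25.69 / 0.95 ≈ 69.660463
(z*sigma/E)^2 ≈ 4852.580127
round up: n = 4853

4853


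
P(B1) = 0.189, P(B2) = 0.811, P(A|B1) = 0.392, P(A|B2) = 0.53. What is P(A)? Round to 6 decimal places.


P(A) = P(A|B1)*P(B1) + P(A|B2)*P(B2)
P(A|B1)*P(B1) = 0.392 * 0.189 = 0.074088
P(A|B2)*P(B2) = 0.53 * 0.811 = 0.42983
P(A) = 0.074088 + 0.42983 = 0.503918

0.503918


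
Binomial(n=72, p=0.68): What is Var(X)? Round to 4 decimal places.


Var = n*p*(1-p) = 72 * 0.68 * 0.32 = 15.6672

15.6672


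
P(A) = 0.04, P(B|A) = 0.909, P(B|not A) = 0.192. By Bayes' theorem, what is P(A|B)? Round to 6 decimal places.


P(A|B) = P(B|A)*P(A) / P(B), P(B) = P(B|A)*P(A) + P(B|not A)*P(not A)
P(B|A)*P(A) = 0.909 * 0.04 = 0.03636
P(B|not A)*P(not A) = 0.192 * 0.96 = 0.18432
P(B) = 0.03636 + 0.18432 = 0.22068
P(A|B) = 0.03636 / 0.22068 = 101/613 ≈ 0.16476346

0.164763


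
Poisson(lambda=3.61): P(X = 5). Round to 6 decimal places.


P = e^(-lam) * lam^k / k!
e^(-3.61) ≈ 0.02705185
lam^k = 3.61^5 ≈ 613.106626
k! = 5! = 120
P = 0.02705185 * 613.106626 / 120 ≈ 0.138214

0.138214


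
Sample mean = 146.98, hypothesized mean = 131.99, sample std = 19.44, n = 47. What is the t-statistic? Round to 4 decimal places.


t = (xbar - mu0) / (s/sqrt(n))
xbar - mu0 = 146.98 - 131.99 = 14.99
sqrt(47) ≈ 6.85565460
s/sqrt(n) = 19.44 / 6.85565460 ≈ 2.83561543
t = 14.99 / 2.83561543 ≈ 5.286330

5.2863


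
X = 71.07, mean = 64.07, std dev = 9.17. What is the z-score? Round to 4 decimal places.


z = (X - mu) / sigma
X - mu = 71.07 - 64.07 = 7
z = 7 / 9.17 = 100/131 ≈ 0.763359

0.7634


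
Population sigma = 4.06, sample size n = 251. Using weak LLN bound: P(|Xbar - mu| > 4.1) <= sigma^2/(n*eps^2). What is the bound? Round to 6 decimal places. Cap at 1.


bound = min(1, sigma^2/(n*eps^2))
sigma^2 = 4.06^2 = 16.4836
n*eps^2 = 251 * 4.1^2 = 251 * 16.81 = 4219.31
sigma^2/(n*eps^2) = 16.4836 / 4219.31 ≈ 0.00390671

0.003907


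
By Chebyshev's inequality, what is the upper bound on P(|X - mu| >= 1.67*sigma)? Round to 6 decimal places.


P <= 1/k^2
k^2 = 1.67^2 = 2.7889
1/k^2 = 1 / 2.7889 ≈ 0.35856431

0.358564


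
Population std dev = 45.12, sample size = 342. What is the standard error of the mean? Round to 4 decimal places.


SE = sigma / sqrt(n)
sqrt(342) ≈ 18.493242
SE = 45.12 / 18.493242 ≈ 2.439810

2.4398


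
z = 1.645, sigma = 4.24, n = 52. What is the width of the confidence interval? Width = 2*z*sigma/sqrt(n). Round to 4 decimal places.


width = 2*z*sigma/sqrt(n)
2*z*sigma = 2 * 1.645 * 4.24 = 13.9496
sqrt(52) ≈ 7.211103
width = 13.9496 / 7.211103 ≈ 1.934461

1.9345


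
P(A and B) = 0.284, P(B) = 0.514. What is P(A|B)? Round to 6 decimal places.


P(A|B) = P(A and B) / P(B) = 0.284 / 0.514 = 142/257 ≈ 0.55252918

0.552529


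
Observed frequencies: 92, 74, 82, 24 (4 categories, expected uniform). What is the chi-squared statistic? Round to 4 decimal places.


chi2 = sum((O-E)^2/E), E = total/4
total = 272, E = 272/4 = 68
(92 - 68)^2 / 68 = 576 / 68 = 144/17 ≈ 8.470588
(74 - 68)^2 / 68 = 36 / 68 = 9/17 ≈ 0.529412
(82 - 68)^2 / 68 = 196 / 68 = 49/17 ≈ 2.882353
(24 - 68)^2 / 68 = 1936 / 68 = 484/17 ≈ 28.470588
chi2 = 686/17 ≈ 40.352941

40.3529


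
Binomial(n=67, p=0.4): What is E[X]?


E[X] = n*p = 67 * 0.4 = 26.8

26.8


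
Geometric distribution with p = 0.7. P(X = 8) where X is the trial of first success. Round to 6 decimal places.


P = (1-p)^(k-1) * p
(1-p)^(k-1) = 0.3^7 = 0.0002187
P = 0.0002187 * 0.7 = 0.00015309

0.000153


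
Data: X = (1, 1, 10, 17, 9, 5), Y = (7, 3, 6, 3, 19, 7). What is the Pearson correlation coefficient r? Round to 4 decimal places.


r = sum((xi-xbar)(yi-ybar)) / sqrt(sum((xi-xbar)^2) * sum((yi-ybar)^2))
n = 6, xbar = 43/6 ≈ 7.166667, ybar = 45/6 = 7.5
Sxy = sum((xi-xbar)(yi-ybar)) = 4.5
Sxx = sum((xi-xbar)^2) = 1133/6 ≈ 188.833333
Syy = sum((yi-ybar)^2) = 175.5
sqrt(Sxx*Syy) ≈ 182.044637
r = Sxy / sqrt(Sxx*Syy) = 4.5 / 182.044637 ≈ 0.024719

0.0247


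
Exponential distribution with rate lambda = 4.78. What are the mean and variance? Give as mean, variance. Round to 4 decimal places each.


mean = 1/lam, var = 1/lam^2
mean = 1 / 4.78 = 50/239 ≈ 0.209205
lam^2 = 4.78^2 = 22.8484
var = 1 / 22.8484 ≈ 0.043767

0.2092, 0.0438


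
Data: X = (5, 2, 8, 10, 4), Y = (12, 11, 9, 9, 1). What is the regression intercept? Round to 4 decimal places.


a = ybar - b*xbar, where b = sum((xi-xbar)(yi-ybar)) / sum((xi-xbar)^2)
n = 5, xbar = 29/5 = 5.8, ybar = 42/5 = 8.4
Sxy = sum((xi-xbar)(yi-ybar)) = 4.4
Sxx = sum((xi-xbar)^2) = 40.8
b = Sxy / Sxx = 11/102 ≈ 0.107843
a = 8.4 - 0.107843 * 5.8 = 793/102 ≈ 7.774510

7.7745


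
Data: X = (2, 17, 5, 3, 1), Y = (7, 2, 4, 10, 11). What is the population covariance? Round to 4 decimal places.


Cov = (1/n)*sum((xi-xbar)(yi-ybar))
n = 5, xbar = 28/5 = 5.6, ybar = 34/5 = 6.8
sum((xi-xbar)(yi-ybar)) = -81.4
Cov = -81.4 / 5 = -16.28

-16.2800


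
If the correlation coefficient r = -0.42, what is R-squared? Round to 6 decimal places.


R^2 = r^2 = (-0.42)^2 = 0.1764

0.176400


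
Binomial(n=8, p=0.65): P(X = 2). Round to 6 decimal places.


P = C(n,k) * p^k * (1-p)^(n-k)
C(8,2) = 28
p^k = 0.65^2 = 0.4225
(1-p)^(n-k) = 0.35^6 ≈ 0.001838266
P = 28 * 0.4225 * 0.001838266 ≈ 0.021747

0.021747


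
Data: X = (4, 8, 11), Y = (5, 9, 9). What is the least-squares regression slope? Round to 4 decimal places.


b = sum((xi-xbar)(yi-ybar)) / sum((xi-xbar)^2)
n = 3, xbar = 23/3 ≈ 7.666667, ybar = 23/3 ≈ 7.666667
Sxy = sum((xi-xbar)(yi-ybar)) = 44/3 ≈ 14.666667
Sxx = sum((xi-xbar)^2) = 74/3 ≈ 24.666667
b = Sxy / Sxx = 22/37 ≈ 0.594595

0.5946


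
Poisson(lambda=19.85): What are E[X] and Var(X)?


E[X] = Var(X) = lambda = 19.85

19.85, 19.85


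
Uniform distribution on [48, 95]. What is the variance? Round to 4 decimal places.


Var = (b-a)^2 / 12
(b-a)^2 = (95 - 48)^2 = 2209
Var = 2209/12 ≈ 184.083333

184.0833


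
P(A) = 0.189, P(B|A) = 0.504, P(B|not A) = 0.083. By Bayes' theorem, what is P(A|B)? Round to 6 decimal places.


P(A|B) = P(B|A)*P(A) / P(B), P(B) = P(B|A)*P(A) + P(B|not A)*P(not A)
P(B|A)*P(A) = 0.504 * 0.189 = 0.095256
P(B|not A)*P(not A) = 0.083 * 0.811 = 0.067313
P(B) = 0.095256 + 0.067313 = 0.162569
P(A|B) = 0.095256 / 0.162569 ≈ 0.58594197

0.585942


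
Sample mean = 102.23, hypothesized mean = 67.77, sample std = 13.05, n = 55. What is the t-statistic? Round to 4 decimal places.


t = (xbar - mu0) / (s/sqrt(n))
xbar - mu0 = 102.23 - 67.77 = 34.46
sqrt(55) ≈ 7.41619849
s/sqrt(n) = 13.05 / 7.41619849 ≈ 1.75966164
t = 34.46 / 1.75966164 ≈ 19.583310

19.5833


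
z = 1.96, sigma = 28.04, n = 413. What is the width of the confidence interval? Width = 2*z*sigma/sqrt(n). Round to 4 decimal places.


width = 2*z*sigma/sqrt(n)
2*z*sigma = 2 * 1.96 * 28.04 = 109.9168
sqrt(413) ≈ 20.322401
width = 109.9168 / 20.322401 ≈ 5.408652

5.4087


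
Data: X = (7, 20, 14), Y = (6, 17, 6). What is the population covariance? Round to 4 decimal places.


Cov = (1/n)*sum((xi-xbar)(yi-ybar))
n = 3, xbar = 41/3 ≈ 13.666667, ybar = 29/3 ≈ 9.666667
sum((xi-xbar)(yi-ybar)) = 209/3 ≈ 69.666667
Cov = 69.666667 / 3 = 209/9 ≈ 23.222222

23.2222


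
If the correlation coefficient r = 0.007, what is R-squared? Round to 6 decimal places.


R^2 = r^2 = (0.007)^2 = 0.000049

0.000049


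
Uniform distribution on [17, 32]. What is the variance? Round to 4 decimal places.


Var = (b-a)^2 / 12
(b-a)^2 = (32 - 17)^2 = 225
Var = 225/12 = 18.75

18.7500


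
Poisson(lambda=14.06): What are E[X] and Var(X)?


E[X] = Var(X) = lambda = 14.06

14.06, 14.06


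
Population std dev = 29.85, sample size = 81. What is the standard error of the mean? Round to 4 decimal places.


SE = sigma / sqrt(n)
sqrt(81) = 9
SE = 29.85 / 9 = 199/60 ≈ 3.316667

3.3167


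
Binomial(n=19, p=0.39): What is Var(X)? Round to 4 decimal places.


Var = n*p*(1-p) = 19 * 0.39 * 0.61 = 4.5201

4.5201


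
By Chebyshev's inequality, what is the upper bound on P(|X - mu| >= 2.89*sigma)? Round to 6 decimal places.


P <= 1/k^2
k^2 = 2.89^2 = 8.3521
1/k^2 = 1 / 8.3521 ≈ 0.11973037

0.119730


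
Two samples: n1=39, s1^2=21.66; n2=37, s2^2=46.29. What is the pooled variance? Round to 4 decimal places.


sp^2 = ((n1-1)*s1^2 + (n2-1)*s2^2)/(n1+n2-2)
(n1-1)*s1^2 = 38 * 21.66 = 823.08
(n2-1)*s2^2 = 36 * 46.29 = 1666.44
numerator = 823.08 + 1666.44 = 2489.52
n1+n2-2 = 74
sp^2 = 2489.52 / 74 = 31119/925 ≈ 33.642162

33.6422


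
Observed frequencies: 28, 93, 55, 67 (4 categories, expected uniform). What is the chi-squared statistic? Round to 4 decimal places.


chi2 = sum((O-E)^2/E), E = total/4
total = 243, E = 243/4 = 60.75
(28 - 60.75)^2 / 60.75 = 1072.5625 / 60.75 = 17161/972 ≈ 17.655350
(93 - 60.75)^2 / 60.75 = 1040.0625 / 60.75 = 1849/108 ≈ 17.120370
(55 - 60.75)^2 / 60.75 = 33.0625 / 60.75 = 529/972 ≈ 0.544239
(67 - 60.75)^2 / 60.75 = 39.0625 / 60.75 = 625/972 ≈ 0.643004
chi2 = 971/27 ≈ 35.962963

35.9630


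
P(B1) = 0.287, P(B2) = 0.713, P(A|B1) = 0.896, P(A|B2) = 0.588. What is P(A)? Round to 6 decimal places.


P(A) = P(A|B1)*P(B1) + P(A|B2)*P(B2)
P(A|B1)*P(B1) = 0.896 * 0.287 = 0.257152
P(A|B2)*P(B2) = 0.588 * 0.713 = 0.419244
P(A) = 0.257152 + 0.419244 = 0.676396

0.676396


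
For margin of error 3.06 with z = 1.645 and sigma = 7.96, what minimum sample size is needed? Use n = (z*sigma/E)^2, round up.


z*sigma/E = 1.645 * 7.96 / 3.06 ≈ 4.279150
(z*sigma/E)^2 ≈ 18.311128
round up: n = 19

19


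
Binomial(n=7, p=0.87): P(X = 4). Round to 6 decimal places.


P = C(n,k) * p^k * (1-p)^(n-k)
C(7,4) = 35
p^k = 0.87^4 ≈ 0.5728976
(1-p)^(n-k) = 0.13^3 = 0.002197
P = 35 * 0.5728976 * 0.002197 ≈ 0.044053

0.044053


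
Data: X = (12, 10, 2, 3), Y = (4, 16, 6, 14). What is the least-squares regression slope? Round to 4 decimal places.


b = sum((xi-xbar)(yi-ybar)) / sum((xi-xbar)^2)
n = 4, xbar = 27/4 = 6.75, ybar = 40/4 = 10
Sxy = sum((xi-xbar)(yi-ybar)) = -8
Sxx = sum((xi-xbar)^2) = 74.75
b = Sxy / Sxx = -32/299 ≈ -0.107023

-0.1070


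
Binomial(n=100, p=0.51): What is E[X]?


E[X] = n*p = 100 * 0.51 = 51

51


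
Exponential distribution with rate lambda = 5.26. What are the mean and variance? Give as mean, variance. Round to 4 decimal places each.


mean = 1/lam, var = 1/lam^2
mean = 1 / 5.26 = 50/263 ≈ 0.190114
lam^2 = 5.26^2 = 27.6676
var = 1 / 27.6676 ≈ 0.036143

0.1901, 0.0361


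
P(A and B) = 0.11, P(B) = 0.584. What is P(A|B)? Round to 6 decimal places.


P(A|B) = P(A and B) / P(B) = 0.11 / 0.584 = 55/292 ≈ 0.18835616

0.188356


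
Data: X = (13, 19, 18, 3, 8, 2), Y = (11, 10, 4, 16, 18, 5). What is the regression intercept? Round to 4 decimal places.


a = ybar - b*xbar, where b = sum((xi-xbar)(yi-ybar)) / sum((xi-xbar)^2)
n = 6, xbar = 63/6 = 10.5, ybar = 64/6 = 32/3 ≈ 10.666667
Sxy = sum((xi-xbar)(yi-ybar)) = -65
Sxx = sum((xi-xbar)^2) = 269.5
b = Sxy / Sxx = -130/539 ≈ -0.241187
a = 10.666667 - (-0.241187) * 10.5 = 3049/231 ≈ 13.199134

13.1991


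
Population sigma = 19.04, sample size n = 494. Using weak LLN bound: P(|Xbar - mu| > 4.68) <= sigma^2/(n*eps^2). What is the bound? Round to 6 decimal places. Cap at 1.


bound = min(1, sigma^2/(n*eps^2))
sigma^2 = 19.04^2 = 362.5216
n*eps^2 = 494 * 4.68^2 = 494 * 21.9024 = 10819.7856
sigma^2/(n*eps^2) = 362.5216 / 10819.7856 ≈ 0.03350543

0.033505


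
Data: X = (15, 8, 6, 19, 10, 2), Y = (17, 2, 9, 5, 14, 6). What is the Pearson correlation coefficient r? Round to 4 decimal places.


r = sum((xi-xbar)(yi-ybar)) / sqrt(sum((xi-xbar)^2) * sum((yi-ybar)^2))
n = 6, xbar = 60/6 = 10, ybar = 53/6 ≈ 8.833333
Sxy = sum((xi-xbar)(yi-ybar)) = 42
Sxx = sum((xi-xbar)^2) = 190
Syy = sum((yi-ybar)^2) = 977/6 ≈ 162.833333
sqrt(Sxx*Syy) ≈ 175.892960
r = Sxy / sqrt(Sxx*Syy) = 42 / 175.892960 ≈ 0.238782

0.2388


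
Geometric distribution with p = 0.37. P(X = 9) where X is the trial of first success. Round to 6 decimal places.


P = (1-p)^(k-1) * p
(1-p)^(k-1) = 0.63^8 ≈ 0.02481558
P = 0.02481558 * 0.37 ≈ 0.009181764

0.009182


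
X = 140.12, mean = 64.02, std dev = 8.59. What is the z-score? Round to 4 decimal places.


z = (X - mu) / sigma
X - mu = 140.12 - 64.02 = 76.1
z = 76.1 / 8.59 = 7610/859 ≈ 8.859139

8.8591


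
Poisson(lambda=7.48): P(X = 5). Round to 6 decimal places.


P = e^(-lam) * lam^k / k!
e^(-7.48) ≈ 0.0005642574
lam^k = 7.48^5 ≈ 23415.745506
k! = 5! = 120
P = 0.0005642574 * 23415.745506 / 120 ≈ 0.110104

0.110104


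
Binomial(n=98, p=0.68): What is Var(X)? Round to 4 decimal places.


Var = n*p*(1-p) = 98 * 0.68 * 0.32 = 21.3248

21.3248


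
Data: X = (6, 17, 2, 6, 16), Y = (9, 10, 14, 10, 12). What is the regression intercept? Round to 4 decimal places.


a = ybar - b*xbar, where b = sum((xi-xbar)(yi-ybar)) / sum((xi-xbar)^2)
n = 5, xbar = 47/5 = 9.4, ybar = 55/5 = 11
Sxy = sum((xi-xbar)(yi-ybar)) = -13
Sxx = sum((xi-xbar)^2) = 179.2
b = Sxy / Sxx = -65/896 ≈ -0.072545
a = 11 - (-0.072545) * 9.4 = 10467/896 ≈ 11.681920

11.6819


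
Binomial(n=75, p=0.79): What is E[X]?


E[X] = n*p = 75 * 0.79 = 59.25

59.25


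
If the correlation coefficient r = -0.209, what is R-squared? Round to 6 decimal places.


R^2 = r^2 = (-0.209)^2 = 0.043681

0.043681


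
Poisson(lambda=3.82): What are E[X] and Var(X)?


E[X] = Var(X) = lambda = 3.82

3.82, 3.82


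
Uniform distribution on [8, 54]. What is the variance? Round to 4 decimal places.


Var = (b-a)^2 / 12
(b-a)^2 = (54 - 8)^2 = 2116
Var = 2116/12 ≈ 176.333333

176.3333


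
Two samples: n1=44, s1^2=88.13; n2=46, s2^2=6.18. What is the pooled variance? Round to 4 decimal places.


sp^2 = ((n1-1)*s1^2 + (n2-1)*s2^2)/(n1+n2-2)
(n1-1)*s1^2 = 43 * 88.13 = 3789.59
(n2-1)*s2^2 = 45 * 6.18 = 278.1
numerator = 3789.59 + 278.1 = 4067.69
n1+n2-2 = 88
sp^2 = 4067.69 / 88 = 46.22375

46.2238


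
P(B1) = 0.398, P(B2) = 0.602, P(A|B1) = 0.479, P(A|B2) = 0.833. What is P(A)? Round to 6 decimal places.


P(A) = P(A|B1)*P(B1) + P(A|B2)*P(B2)
P(A|B1)*P(B1) = 0.479 * 0.398 = 0.190642
P(A|B2)*P(B2) = 0.833 * 0.602 = 0.501466
P(A) = 0.190642 + 0.501466 = 0.692108

0.692108


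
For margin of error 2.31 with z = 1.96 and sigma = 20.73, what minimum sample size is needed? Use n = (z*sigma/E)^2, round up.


z*sigma/E = 1.96 * 20.73 / 2.31 = 4837/275 ≈ 17.589091
(z*sigma/E)^2 ≈ 309.376119
round up: n = 310

310


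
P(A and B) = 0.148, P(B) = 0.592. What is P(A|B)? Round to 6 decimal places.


P(A|B) = P(A and B) / P(B) = 0.148 / 0.592 = 0.25

0.250000


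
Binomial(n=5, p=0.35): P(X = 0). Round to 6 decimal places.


P = C(n,k) * p^k * (1-p)^(n-k)
C(5,0) = 1
p^k = 0.35^0 = 1
(1-p)^(n-k) = 0.65^5 ≈ 0.1160291
P = 1 * 1 * 0.1160291 ≈ 0.116029

0.116029


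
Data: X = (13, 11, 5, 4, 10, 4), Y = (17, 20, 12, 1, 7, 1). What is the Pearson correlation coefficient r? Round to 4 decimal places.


r = sum((xi-xbar)(yi-ybar)) / sqrt(sum((xi-xbar)^2) * sum((yi-ybar)^2))
n = 6, xbar = 47/6 ≈ 7.833333, ybar = 58/6 = 29/3 ≈ 9.666667
Sxy = sum((xi-xbar)(yi-ybar)) = 374/3 ≈ 124.666667
Sxx = sum((xi-xbar)^2) = 473/6 ≈ 78.833333
Syy = sum((yi-ybar)^2) = 970/3 ≈ 323.333333
sqrt(Sxx*Syy) ≈ 159.654140
r = Sxy / sqrt(Sxx*Syy) = 124.666667 / 159.654140 ≈ 0.780855

0.7809


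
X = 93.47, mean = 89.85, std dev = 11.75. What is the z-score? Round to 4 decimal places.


z = (X - mu) / sigma
X - mu = 93.47 - 89.85 = 3.62
z = 3.62 / 11.75 = 362/1175 ≈ 0.308085

0.3081


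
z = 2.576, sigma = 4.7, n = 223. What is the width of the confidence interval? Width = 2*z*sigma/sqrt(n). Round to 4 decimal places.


width = 2*z*sigma/sqrt(n)
2*z*sigma = 2 * 2.576 * 4.7 = 24.2144
sqrt(223) ≈ 14.933185
width = 24.2144 / 14.933185 ≈ 1.621516

1.6215


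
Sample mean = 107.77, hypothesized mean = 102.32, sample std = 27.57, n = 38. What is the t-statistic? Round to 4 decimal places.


t = (xbar - mu0) / (s/sqrt(n))
xbar - mu0 = 107.77 - 102.32 = 5.45
sqrt(38) ≈ 6.16441400
s/sqrt(n) = 27.57 / 6.16441400 ≈ 4.47244458
t = 5.45 / 4.47244458 ≈ 1.218573

1.2186


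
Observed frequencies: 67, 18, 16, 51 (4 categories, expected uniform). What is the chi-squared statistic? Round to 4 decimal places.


chi2 = sum((O-E)^2/E), E = total/4
total = 152, E = 152/4 = 38
(67 - 38)^2 / 38 = 841 / 38 = 841/38 ≈ 22.131579
(18 - 38)^2 / 38 = 400 / 38 = 200/19 ≈ 10.526316
(16 - 38)^2 / 38 = 484 / 38 = 242/19 ≈ 12.736842
(51 - 38)^2 / 38 = 169 / 38 = 169/38 ≈ 4.447368
chi2 = 947/19 ≈ 49.842105

49.8421


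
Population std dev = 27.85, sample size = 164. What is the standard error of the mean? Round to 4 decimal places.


SE = sigma / sqrt(n)
sqrt(164) ≈ 12.806248
SE = 27.85 / 12.806248 ≈ 2.174720

2.1747


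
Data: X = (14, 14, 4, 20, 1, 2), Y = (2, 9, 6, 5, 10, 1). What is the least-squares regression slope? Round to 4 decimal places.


b = sum((xi-xbar)(yi-ybar)) / sum((xi-xbar)^2)
n = 6, xbar = 55/6 ≈ 9.166667, ybar = 33/6 = 5.5
Sxy = sum((xi-xbar)(yi-ybar)) = -12.5
Sxx = sum((xi-xbar)^2) = 1853/6 ≈ 308.833333
b = Sxy / Sxx = -75/1853 ≈ -0.040475

-0.0405


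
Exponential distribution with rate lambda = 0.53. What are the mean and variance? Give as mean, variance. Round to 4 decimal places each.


mean = 1/lam, var = 1/lam^2
mean = 1 / 0.53 = 100/53 ≈ 1.886792
lam^2 = 0.53^2 = 0.2809
var = 1 / 0.2809 = 10000/2809 ≈ 3.559986

1.8868, 3.5600


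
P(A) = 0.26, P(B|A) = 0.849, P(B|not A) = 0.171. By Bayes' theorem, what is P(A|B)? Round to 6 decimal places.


P(A|B) = P(B|A)*P(A) / P(B), P(B) = P(B|A)*P(A) + P(B|not A)*P(not A)
P(B|A)*P(A) = 0.849 * 0.26 = 0.22074
P(B|not A)*P(not A) = 0.171 * 0.74 = 0.12654
P(B) = 0.22074 + 0.12654 = 0.34728
P(A|B) = 0.22074 / 0.34728 = 3679/5788 ≈ 0.63562543

0.635625


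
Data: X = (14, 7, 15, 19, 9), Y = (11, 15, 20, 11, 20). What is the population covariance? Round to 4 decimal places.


Cov = (1/n)*sum((xi-xbar)(yi-ybar))
n = 5, xbar = 64/5 = 12.8, ybar = 77/5 = 15.4
sum((xi-xbar)(yi-ybar)) = -37.6
Cov = -37.6 / 5 = -7.52

-7.5200


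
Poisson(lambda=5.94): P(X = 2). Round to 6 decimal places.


P = e^(-lam) * lam^k / k!
e^(-5.94) ≈ 0.002632030
lam^k = 5.94^2 = 35.2836
k! = 2! = 2
P = 0.002632030 * 35.2836 / 2 ≈ 0.046434

0.046434


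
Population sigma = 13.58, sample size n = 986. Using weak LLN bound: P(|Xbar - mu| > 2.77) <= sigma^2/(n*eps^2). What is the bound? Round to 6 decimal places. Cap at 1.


bound = min(1, sigma^2/(n*eps^2))
sigma^2 = 13.58^2 = 184.4164
n*eps^2 = 986 * 2.77^2 = 986 * 7.6729 = 7565.4794
sigma^2/(n*eps^2) = 184.4164 / 7565.4794 ≈ 0.02437604

0.024376


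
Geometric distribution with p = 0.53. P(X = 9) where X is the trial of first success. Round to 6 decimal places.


P = (1-p)^(k-1) * p
(1-p)^(k-1) = 0.47^8 ≈ 0.002381129
P = 0.002381129 * 0.53 ≈ 0.001261998

0.001262


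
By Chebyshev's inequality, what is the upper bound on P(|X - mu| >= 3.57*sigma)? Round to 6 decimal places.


P <= 1/k^2
k^2 = 3.57^2 = 12.7449
1/k^2 = 1 / 12.7449 ≈ 0.07846276

0.078463


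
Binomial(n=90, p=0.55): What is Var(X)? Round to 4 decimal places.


Var = n*p*(1-p) = 90 * 0.55 * 0.45 = 22.275

22.2750


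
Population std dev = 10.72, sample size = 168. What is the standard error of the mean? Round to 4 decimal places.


SE = sigma / sqrt(n)
sqrt(168) ≈ 12.961481
SE = 10.72 / 12.961481 ≈ 0.827066

0.8271


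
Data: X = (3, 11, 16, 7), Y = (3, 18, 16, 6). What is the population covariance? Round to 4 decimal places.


Cov = (1/n)*sum((xi-xbar)(yi-ybar))
n = 4, xbar = 37/4 = 9.25, ybar = 43/4 = 10.75
sum((xi-xbar)(yi-ybar)) = 107.25
Cov = 107.25 / 4 = 26.8125

26.8125


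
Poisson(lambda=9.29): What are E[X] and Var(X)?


E[X] = Var(X) = lambda = 9.29

9.29, 9.29


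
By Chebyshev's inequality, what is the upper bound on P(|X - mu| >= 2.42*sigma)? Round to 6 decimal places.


P <= 1/k^2
k^2 = 2.42^2 = 5.8564
1/k^2 = 1 / 5.8564 ≈ 0.17075336

0.170753


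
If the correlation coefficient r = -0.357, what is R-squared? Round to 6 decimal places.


R^2 = r^2 = (-0.357)^2 = 0.127449

0.127449


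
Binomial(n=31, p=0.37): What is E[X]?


E[X] = n*p = 31 * 0.37 = 11.47

11.47


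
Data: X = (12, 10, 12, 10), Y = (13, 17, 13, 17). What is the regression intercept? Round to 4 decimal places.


a = ybar - b*xbar, where b = sum((xi-xbar)(yi-ybar)) / sum((xi-xbar)^2)
n = 4, xbar = 44/4 = 11, ybar = 60/4 = 15
Sxy = sum((xi-xbar)(yi-ybar)) = -8
Sxx = sum((xi-xbar)^2) = 4
b = Sxy / Sxx = -2
a = 15 - (-2) * 11 = 37

37.0000


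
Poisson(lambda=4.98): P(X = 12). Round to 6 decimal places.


P = e^(-lam) * lam^k / k!
e^(-4.98) ≈ 0.006874063
lam^k = 4.98^12 ≈ 232676280.740421
k! = 12! = 479001600
P = 0.006874063 * 232676280.740421 / 479001600 ≈ 0.003339

0.003339


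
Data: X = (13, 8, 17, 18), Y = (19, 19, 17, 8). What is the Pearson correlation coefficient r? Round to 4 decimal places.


r = sum((xi-xbar)(yi-ybar)) / sqrt(sum((xi-xbar)^2) * sum((yi-ybar)^2))
n = 4, xbar = 56/4 = 14, ybar = 63/4 = 15.75
Sxy = sum((xi-xbar)(yi-ybar)) = -50
Sxx = sum((xi-xbar)^2) = 62
Syy = sum((yi-ybar)^2) = 82.75
sqrt(Sxx*Syy) ≈ 71.627509
r = Sxy / sqrt(Sxx*Syy) = -50 / 71.627509 ≈ -0.698056

-0.6981


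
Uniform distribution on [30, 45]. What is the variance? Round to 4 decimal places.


Var = (b-a)^2 / 12
(b-a)^2 = (45 - 30)^2 = 225
Var = 225/12 = 18.75

18.7500


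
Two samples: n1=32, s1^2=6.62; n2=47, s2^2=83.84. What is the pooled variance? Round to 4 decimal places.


sp^2 = ((n1-1)*s1^2 + (n2-1)*s2^2)/(n1+n2-2)
(n1-1)*s1^2 = 31 * 6.62 = 205.22
(n2-1)*s2^2 = 46 * 83.84 = 3856.64
numerator = 205.22 + 3856.64 = 4061.86
n1+n2-2 = 77
sp^2 = 4061.86 / 77 = 18463/350 ≈ 52.751429

52.7514


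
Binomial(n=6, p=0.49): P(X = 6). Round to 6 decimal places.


P = C(n,k) * p^k * (1-p)^(n-k)
C(6,6) = 1
p^k = 0.49^6 ≈ 0.01384129
(1-p)^(n-k) = 0.51^0 = 1
P = 1 * 0.01384129 * 1 ≈ 0.013841

0.013841


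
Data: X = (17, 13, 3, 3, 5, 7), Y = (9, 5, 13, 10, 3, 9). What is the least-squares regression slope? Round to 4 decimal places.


b = sum((xi-xbar)(yi-ybar)) / sum((xi-xbar)^2)
n = 6, xbar = 48/6 = 8, ybar = 49/6 ≈ 8.166667
Sxy = sum((xi-xbar)(yi-ybar)) = -27
Sxx = sum((xi-xbar)^2) = 166
b = Sxy / Sxx = -27/166 ≈ -0.162651

-0.1627


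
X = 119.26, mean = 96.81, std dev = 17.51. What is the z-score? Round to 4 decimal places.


z = (X - mu) / sigma
X - mu = 119.26 - 96.81 = 22.45
z = 22.45 / 17.51 = 2245/1751 ≈ 1.282125

1.2821


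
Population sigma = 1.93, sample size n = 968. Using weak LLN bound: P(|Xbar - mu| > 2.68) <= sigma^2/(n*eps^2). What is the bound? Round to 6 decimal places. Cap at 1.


bound = min(1, sigma^2/(n*eps^2))
sigma^2 = 1.93^2 = 3.7249
n*eps^2 = 968 * 2.68^2 = 968 * 7.1824 = 6952.5632
sigma^2/(n*eps^2) = 3.7249 / 6952.5632 ≈ 0.00053576

0.000536


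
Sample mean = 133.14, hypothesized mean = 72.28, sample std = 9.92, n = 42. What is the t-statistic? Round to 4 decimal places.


t = (xbar - mu0) / (s/sqrt(n))
xbar - mu0 = 133.14 - 72.28 = 60.86
sqrt(42) ≈ 6.48074070
s/sqrt(n) = 9.92 / 6.48074070 ≈ 1.53068923
t = 60.86 / 1.53068923 ≈ 39.759867

39.7599


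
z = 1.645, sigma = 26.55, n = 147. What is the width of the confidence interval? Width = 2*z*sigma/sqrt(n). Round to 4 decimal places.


width = 2*z*sigma/sqrt(n)
2*z*sigma = 2 * 1.645 * 26.55 = 87.3495
sqrt(147) ≈ 12.124356
width = 87.3495 / 12.124356 ≈ 7.204465

7.2045


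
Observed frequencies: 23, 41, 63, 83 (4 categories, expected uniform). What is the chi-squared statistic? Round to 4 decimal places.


chi2 = sum((O-E)^2/E), E = total/4
total = 210, E = 210/4 = 52.5
(23 - 52.5)^2 / 52.5 = 870.25 / 52.5 = 3481/210 ≈ 16.576190
(41 - 52.5)^2 / 52.5 = 132.25 / 52.5 = 529/210 ≈ 2.519048
(63 - 52.5)^2 / 52.5 = 110.25 / 52.5 = 2.1
(83 - 52.5)^2 / 52.5 = 930.25 / 52.5 = 3721/210 ≈ 17.719048
chi2 = 1362/35 ≈ 38.914286

38.9143


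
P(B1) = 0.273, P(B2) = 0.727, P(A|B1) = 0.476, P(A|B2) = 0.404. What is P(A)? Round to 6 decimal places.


P(A) = P(A|B1)*P(B1) + P(A|B2)*P(B2)
P(A|B1)*P(B1) = 0.476 * 0.273 = 0.129948
P(A|B2)*P(B2) = 0.404 * 0.727 = 0.293708
P(A) = 0.129948 + 0.293708 = 0.423656

0.423656


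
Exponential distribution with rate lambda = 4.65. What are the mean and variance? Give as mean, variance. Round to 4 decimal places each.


mean = 1/lam, var = 1/lam^2
mean = 1 / 4.65 = 20/93 ≈ 0.215054
lam^2 = 4.65^2 = 21.6225
var = 1 / 21.6225 = 400/8649 ≈ 0.046248

0.2151, 0.0462


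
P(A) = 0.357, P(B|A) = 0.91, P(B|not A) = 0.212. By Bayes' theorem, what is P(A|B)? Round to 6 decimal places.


P(A|B) = P(B|A)*P(A) / P(B), P(B) = P(B|A)*P(A) + P(B|not A)*P(not A)
P(B|A)*P(A) = 0.91 * 0.357 = 0.32487
P(B|not A)*P(not A) = 0.212 * 0.643 = 0.136316
P(B) = 0.32487 + 0.136316 = 0.461186
P(A|B) = 0.32487 / 0.461186 ≈ 0.70442294

0.704423


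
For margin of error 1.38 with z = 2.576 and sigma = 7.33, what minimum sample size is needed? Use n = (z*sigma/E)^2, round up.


z*sigma/E = 2.576 * 7.33 / 1.38 = 5131/375 ≈ 13.682667
(z*sigma/E)^2 ≈ 187.215367
round up: n = 188

188


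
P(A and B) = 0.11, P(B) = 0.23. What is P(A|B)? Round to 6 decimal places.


P(A|B) = P(A and B) / P(B) = 0.11 / 0.23 = 11/23 ≈ 0.47826087

0.478261


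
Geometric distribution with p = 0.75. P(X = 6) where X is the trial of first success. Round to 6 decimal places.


P = (1-p)^(k-1) * p
(1-p)^(k-1) = 0.25^5 = 0.0009765625
P = 0.0009765625 * 0.75 = 3/4096 ≈ 0.0007324219

0.000732


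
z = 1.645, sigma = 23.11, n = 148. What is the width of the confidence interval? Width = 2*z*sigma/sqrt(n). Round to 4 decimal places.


width = 2*z*sigma/sqrt(n)
2*z*sigma = 2 * 1.645 * 23.11 = 76.0319
sqrt(148) ≈ 12.165525
width = 76.0319 / 12.165525 ≈ 6.249784

6.2498


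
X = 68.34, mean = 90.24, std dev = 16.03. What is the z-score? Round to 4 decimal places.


z = (X - mu) / sigma
X - mu = 68.34 - 90.24 = -21.9
z = -21.9 / 16.03 = -2190/1603 ≈ -1.366188

-1.3662


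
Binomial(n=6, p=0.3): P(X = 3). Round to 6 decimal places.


P = C(n,k) * p^k * (1-p)^(n-k)
C(6,3) = 20
p^k = 0.3^3 = 0.027
(1-p)^(n-k) = 0.7^3 = 0.343
P = 20 * 0.027 * 0.343 = 0.18522

0.185220


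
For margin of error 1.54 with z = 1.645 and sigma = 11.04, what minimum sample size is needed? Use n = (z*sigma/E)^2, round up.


z*sigma/E = 1.645 * 11.04 / 1.54 = 3243/275 ≈ 11.792727
(z*sigma/E)^2 ≈ 139.068417
round up: n = 140

140


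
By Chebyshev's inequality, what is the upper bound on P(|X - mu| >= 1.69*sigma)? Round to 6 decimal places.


P <= 1/k^2
k^2 = 1.69^2 = 2.8561
1/k^2 = 1 / 2.8561 ≈ 0.35012780

0.350128


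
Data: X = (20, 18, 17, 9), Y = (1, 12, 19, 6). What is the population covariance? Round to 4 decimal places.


Cov = (1/n)*sum((xi-xbar)(yi-ybar))
n = 4, xbar = 64/4 = 16, ybar = 38/4 = 9.5
sum((xi-xbar)(yi-ybar)) = 5
Cov = 5 / 4 = 1.25

1.2500


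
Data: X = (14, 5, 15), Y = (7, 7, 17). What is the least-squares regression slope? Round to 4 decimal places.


b = sum((xi-xbar)(yi-ybar)) / sum((xi-xbar)^2)
n = 3, xbar = 34/3 ≈ 11.333333, ybar = 31/3 ≈ 10.333333
Sxy = sum((xi-xbar)(yi-ybar)) = 110/3 ≈ 36.666667
Sxx = sum((xi-xbar)^2) = 182/3 ≈ 60.666667
b = Sxy / Sxx = 55/91 ≈ 0.604396

0.6044


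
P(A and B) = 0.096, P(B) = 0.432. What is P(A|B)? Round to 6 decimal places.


P(A|B) = P(A and B) / P(B) = 0.096 / 0.432 = 2/9 ≈ 0.22222222

0.222222


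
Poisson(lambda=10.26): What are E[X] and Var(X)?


E[X] = Var(X) = lambda = 10.26

10.26, 10.26


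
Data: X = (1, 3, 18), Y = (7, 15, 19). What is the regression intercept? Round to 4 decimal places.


a = ybar - b*xbar, where b = sum((xi-xbar)(yi-ybar)) / sum((xi-xbar)^2)
n = 3, xbar = 22/3 ≈ 7.333333, ybar = 41/3 ≈ 13.666667
Sxy = sum((xi-xbar)(yi-ybar)) = 280/3 ≈ 93.333333
Sxx = sum((xi-xbar)^2) = 518/3 ≈ 172.666667
b = Sxy / Sxx = 20/37 ≈ 0.540541
a = 13.666667 - 0.540541 * 7.333333 = 359/37 ≈ 9.702703

9.7027


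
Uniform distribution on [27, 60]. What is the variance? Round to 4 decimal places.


Var = (b-a)^2 / 12
(b-a)^2 = (60 - 27)^2 = 1089
Var = 1089/12 = 90.75

90.7500


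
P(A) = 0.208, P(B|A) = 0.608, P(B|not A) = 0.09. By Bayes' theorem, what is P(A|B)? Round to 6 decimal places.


P(A|B) = P(B|A)*P(A) / P(B), P(B) = P(B|A)*P(A) + P(B|not A)*P(not A)
P(B|A)*P(A) = 0.608 * 0.208 = 0.126464
P(B|not A)*P(not A) = 0.09 * 0.792 = 0.07128
P(B) = 0.126464 + 0.07128 = 0.197744
P(A|B) = 0.126464 / 0.197744 ≈ 0.63953394

0.639534


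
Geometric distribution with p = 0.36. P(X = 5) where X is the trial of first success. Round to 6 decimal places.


P = (1-p)^(k-1) * p
(1-p)^(k-1) = 0.64^4 ≈ 0.1677722
P = 0.1677722 * 0.36 ≈ 0.06039798

0.060398


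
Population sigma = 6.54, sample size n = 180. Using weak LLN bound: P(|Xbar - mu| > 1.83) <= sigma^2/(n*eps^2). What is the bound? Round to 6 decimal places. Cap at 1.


bound = min(1, sigma^2/(n*eps^2))
sigma^2 = 6.54^2 = 42.7716
n*eps^2 = 180 * 1.83^2 = 180 * 3.3489 = 602.802
sigma^2/(n*eps^2) = 42.7716 / 602.802 ≈ 0.07095464

0.070955


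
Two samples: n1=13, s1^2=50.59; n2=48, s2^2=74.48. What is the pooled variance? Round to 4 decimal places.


sp^2 = ((n1-1)*s1^2 + (n2-1)*s2^2)/(n1+n2-2)
(n1-1)*s1^2 = 12 * 50.59 = 607.08
(n2-1)*s2^2 = 47 * 74.48 = 3500.56
numerator = 607.08 + 3500.56 = 4107.64
n1+n2-2 = 59
sp^2 = 4107.64 / 59 = 102691/1475 ≈ 69.621017

69.6210


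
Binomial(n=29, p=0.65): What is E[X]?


E[X] = n*p = 29 * 0.65 = 18.85

18.85


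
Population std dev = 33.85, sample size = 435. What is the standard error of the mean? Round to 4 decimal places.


SE = sigma / sqrt(n)
sqrt(435) ≈ 20.856654
SE = 33.85 / 20.856654 ≈ 1.622983

1.6230


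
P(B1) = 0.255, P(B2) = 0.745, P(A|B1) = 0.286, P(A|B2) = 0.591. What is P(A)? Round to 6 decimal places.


P(A) = P(A|B1)*P(B1) + P(A|B2)*P(B2)
P(A|B1)*P(B1) = 0.286 * 0.255 = 0.07293
P(A|B2)*P(B2) = 0.591 * 0.745 = 0.440295
P(A) = 0.07293 + 0.440295 = 0.513225

0.513225


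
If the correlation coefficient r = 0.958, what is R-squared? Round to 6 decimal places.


R^2 = r^2 = (0.958)^2 = 0.917764

0.917764


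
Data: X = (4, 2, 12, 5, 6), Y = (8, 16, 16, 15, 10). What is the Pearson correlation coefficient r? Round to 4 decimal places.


r = sum((xi-xbar)(yi-ybar)) / sqrt(sum((xi-xbar)^2) * sum((yi-ybar)^2))
n = 5, xbar = 29/5 = 5.8, ybar = 65/5 = 13
Sxy = sum((xi-xbar)(yi-ybar)) = 14
Sxx = sum((xi-xbar)^2) = 56.8
Syy = sum((yi-ybar)^2) = 56
sqrt(Sxx*Syy) ≈ 56.398582
r = Sxy / sqrt(Sxx*Syy) = 14 / 56.398582 ≈ 0.248233

0.2482


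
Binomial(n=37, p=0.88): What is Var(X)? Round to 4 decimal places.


Var = n*p*(1-p) = 37 * 0.88 * 0.12 = 3.9072

3.9072


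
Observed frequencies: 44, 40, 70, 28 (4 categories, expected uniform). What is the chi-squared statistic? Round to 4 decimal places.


chi2 = sum((O-E)^2/E), E = total/4
total = 182, E = 182/4 = 45.5
(44 - 45.5)^2 / 45.5 = 2.25 / 45.5 = 9/182 ≈ 0.049451
(40 - 45.5)^2 / 45.5 = 30.25 / 45.5 = 121/182 ≈ 0.664835
(70 - 45.5)^2 / 45.5 = 600.25 / 45.5 = 343/26 ≈ 13.192308
(28 - 45.5)^2 / 45.5 = 306.25 / 45.5 = 175/26 ≈ 6.730769
chi2 = 1878/91 ≈ 20.637363

20.6374


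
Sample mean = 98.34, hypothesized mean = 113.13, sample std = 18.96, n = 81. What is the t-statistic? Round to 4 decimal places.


t = (xbar - mu0) / (s/sqrt(n))
xbar - mu0 = 98.34 - 113.13 = -14.79
sqrt(81) = 9
s/sqrt(n) = 18.96 / 9 = 158/75 ≈ 2.10666667
t = -14.79 / 2.10666667 = -4437/632 ≈ -7.020570

-7.0206


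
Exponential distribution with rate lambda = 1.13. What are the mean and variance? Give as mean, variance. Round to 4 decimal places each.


mean = 1/lam, var = 1/lam^2
mean = 1 / 1.13 = 100/113 ≈ 0.884956
lam^2 = 1.13^2 = 1.2769
var = 1 / 1.2769 ≈ 0.783147

0.8850, 0.7831


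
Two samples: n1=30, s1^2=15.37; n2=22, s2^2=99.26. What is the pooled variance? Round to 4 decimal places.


sp^2 = ((n1-1)*s1^2 + (n2-1)*s2^2)/(n1+n2-2)
(n1-1)*s1^2 = 29 * 15.37 = 445.73
(n2-1)*s2^2 = 21 * 99.26 = 2084.46
numerator = 445.73 + 2084.46 = 2530.19
n1+n2-2 = 50
sp^2 = 2530.19 / 50 = 50.6038

50.6038


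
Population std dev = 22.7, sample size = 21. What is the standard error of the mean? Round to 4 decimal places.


SE = sigma / sqrt(n)
sqrt(21) ≈ 4.582576
SE = 22.7 / 4.582576 ≈ 4.953546

4.9535


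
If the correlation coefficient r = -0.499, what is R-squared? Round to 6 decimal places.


R^2 = r^2 = (-0.499)^2 = 0.249001

0.249001


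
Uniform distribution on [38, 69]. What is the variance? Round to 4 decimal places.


Var = (b-a)^2 / 12
(b-a)^2 = (69 - 38)^2 = 961
Var = 961/12 ≈ 80.083333

80.0833


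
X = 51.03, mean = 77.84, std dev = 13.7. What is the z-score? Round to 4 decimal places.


z = (X - mu) / sigma
X - mu = 51.03 - 77.84 = -26.81
z = -26.81 / 13.7 = -2681/1370 ≈ -1.956934

-1.9569


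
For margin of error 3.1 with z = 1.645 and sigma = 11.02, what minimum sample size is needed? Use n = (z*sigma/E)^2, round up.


z*sigma/E = 1.645 * 11.02 / 3.1 ≈ 5.847710
(z*sigma/E)^2 ≈ 34.195708
round up: n = 35

35


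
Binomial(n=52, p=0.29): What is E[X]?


E[X] = n*p = 52 * 0.29 = 15.08

15.08


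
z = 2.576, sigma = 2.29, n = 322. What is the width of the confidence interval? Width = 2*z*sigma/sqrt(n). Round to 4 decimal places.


width = 2*z*sigma/sqrt(n)
2*z*sigma = 2 * 2.576 * 2.29 = 11.79808
sqrt(322) ≈ 17.944358
width = 11.79808 / 17.944358 ≈ 0.657481

0.6575


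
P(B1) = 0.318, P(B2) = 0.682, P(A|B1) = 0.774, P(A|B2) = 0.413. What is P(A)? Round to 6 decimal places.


P(A) = P(A|B1)*P(B1) + P(A|B2)*P(B2)
P(A|B1)*P(B1) = 0.774 * 0.318 = 0.246132
P(A|B2)*P(B2) = 0.413 * 0.682 = 0.281666
P(A) = 0.246132 + 0.281666 = 0.527798

0.527798


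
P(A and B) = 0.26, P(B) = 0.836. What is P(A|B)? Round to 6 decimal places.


P(A|B) = P(A and B) / P(B) = 0.26 / 0.836 = 65/209 ≈ 0.31100478

0.311005


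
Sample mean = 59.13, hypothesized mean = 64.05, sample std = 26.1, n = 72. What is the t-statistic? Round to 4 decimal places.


t = (xbar - mu0) / (s/sqrt(n))
xbar - mu0 = 59.13 - 64.05 = -4.92
sqrt(72) ≈ 8.48528137
s/sqrt(n) = 26.1 / 8.48528137 ≈ 3.07591450
t = -4.92 / 3.07591450 ≈ -1.599524

-1.5995


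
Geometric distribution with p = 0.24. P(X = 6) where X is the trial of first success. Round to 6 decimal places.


P = (1-p)^(k-1) * p
(1-p)^(k-1) = 0.76^5 ≈ 0.2535525
P = 0.2535525 * 0.24 ≈ 0.06085261

0.060853


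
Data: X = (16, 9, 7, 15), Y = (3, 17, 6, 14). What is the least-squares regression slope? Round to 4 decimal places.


b = sum((xi-xbar)(yi-ybar)) / sum((xi-xbar)^2)
n = 4, xbar = 47/4 = 11.75, ybar = 40/4 = 10
Sxy = sum((xi-xbar)(yi-ybar)) = -17
Sxx = sum((xi-xbar)^2) = 58.75
b = Sxy / Sxx = -68/235 ≈ -0.289362

-0.2894


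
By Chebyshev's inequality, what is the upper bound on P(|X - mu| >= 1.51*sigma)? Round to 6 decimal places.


P <= 1/k^2
k^2 = 1.51^2 = 2.2801
1/k^2 = 1 / 2.2801 ≈ 0.43857726

0.438577


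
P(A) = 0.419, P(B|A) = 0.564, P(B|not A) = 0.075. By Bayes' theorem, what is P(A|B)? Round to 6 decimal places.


P(A|B) = P(B|A)*P(A) / P(B), P(B) = P(B|A)*P(A) + P(B|not A)*P(not A)
P(B|A)*P(A) = 0.564 * 0.419 = 0.236316
P(B|not A)*P(not A) = 0.075 * 0.581 = 0.043575
P(B) = 0.236316 + 0.043575 = 0.279891
P(A|B) = 0.236316 / 0.279891 ≈ 0.84431439

0.844314


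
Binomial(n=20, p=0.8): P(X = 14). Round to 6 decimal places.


P = C(n,k) * p^k * (1-p)^(n-k)
C(20,14) = 38760
p^k = 0.8^14 ≈ 0.04398047
(1-p)^(n-k) = 0.2^6 = 0.000064
P = 38760 * 0.04398047 * 0.000064 ≈ 0.109100

0.109100


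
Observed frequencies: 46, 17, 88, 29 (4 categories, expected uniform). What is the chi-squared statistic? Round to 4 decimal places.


chi2 = sum((O-E)^2/E), E = total/4
total = 180, E = 180/4 = 45
(46 - 45)^2 / 45 = 1 / 45 = 1/45 ≈ 0.022222
(17 - 45)^2 / 45 = 784 / 45 = 784/45 ≈ 17.422222
(88 - 45)^2 / 45 = 1849 / 45 = 1849/45 ≈ 41.088889
(29 - 45)^2 / 45 = 256 / 45 = 256/45 ≈ 5.688889
chi2 = 578/9 ≈ 64.222222

64.2222


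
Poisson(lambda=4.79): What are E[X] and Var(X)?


E[X] = Var(X) = lambda = 4.79

4.79, 4.79


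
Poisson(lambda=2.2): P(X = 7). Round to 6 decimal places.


P = e^(-lam) * lam^k / k!
e^(-2.2) ≈ 0.1108032
lam^k = 2.2^7 ≈ 249.435789
k! = 7! = 5040
P = 0.1108032 * 249.435789 / 5040 ≈ 0.005484

0.005484


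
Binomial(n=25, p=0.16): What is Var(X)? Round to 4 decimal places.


Var = n*p*(1-p) = 25 * 0.16 * 0.84 = 3.36

3.3600


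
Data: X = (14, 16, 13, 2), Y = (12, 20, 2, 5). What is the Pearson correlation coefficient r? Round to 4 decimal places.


r = sum((xi-xbar)(yi-ybar)) / sqrt(sum((xi-xbar)^2) * sum((yi-ybar)^2))
n = 4, xbar = 45/4 = 11.25, ybar = 39/4 = 9.75
Sxy = sum((xi-xbar)(yi-ybar)) = 85.25
Sxx = sum((xi-xbar)^2) = 118.75
Syy = sum((yi-ybar)^2) = 192.75
sqrt(Sxx*Syy) ≈ 151.291317
r = Sxy / sqrt(Sxx*Syy) = 85.25 / 151.291317 ≈ 0.563482

0.5635


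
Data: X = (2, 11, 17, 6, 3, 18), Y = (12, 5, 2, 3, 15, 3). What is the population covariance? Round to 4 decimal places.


Cov = (1/n)*sum((xi-xbar)(yi-ybar))
n = 6, xbar = 57/6 = 9.5, ybar = 40/6 = 20/3 ≈ 6.666667
sum((xi-xbar)(yi-ybar)) = -150
Cov = -150 / 6 = -25

-25.0000


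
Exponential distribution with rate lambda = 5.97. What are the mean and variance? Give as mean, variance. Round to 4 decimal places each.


mean = 1/lam, var = 1/lam^2
mean = 1 / 5.97 = 100/597 ≈ 0.167504
lam^2 = 5.97^2 = 35.6409
var = 1 / 35.6409 ≈ 0.028058

0.1675, 0.0281


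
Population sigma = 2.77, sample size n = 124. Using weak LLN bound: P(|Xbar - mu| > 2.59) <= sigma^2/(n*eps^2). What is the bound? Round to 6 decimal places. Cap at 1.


bound = min(1, sigma^2/(n*eps^2))
sigma^2 = 2.77^2 = 7.6729
n*eps^2 = 124 * 2.59^2 = 124 * 6.7081 = 831.8044
sigma^2/(n*eps^2) = 7.6729 / 831.8044 ≈ 0.00922440

0.009224


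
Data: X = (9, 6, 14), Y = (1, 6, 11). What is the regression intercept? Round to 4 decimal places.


a = ybar - b*xbar, where b = sum((xi-xbar)(yi-ybar)) / sum((xi-xbar)^2)
n = 3, xbar = 29/3 ≈ 9.666667, ybar = 18/3 = 6
Sxy = sum((xi-xbar)(yi-ybar)) = 25
Sxx = sum((xi-xbar)^2) = 98/3 ≈ 32.666667
b = Sxy / Sxx = 75/98 ≈ 0.765306
a = 6 - 0.765306 * 9.666667 = -137/98 ≈ -1.397959

-1.3980


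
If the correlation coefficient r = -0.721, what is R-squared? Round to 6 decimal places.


R^2 = r^2 = (-0.721)^2 = 0.519841

0.519841


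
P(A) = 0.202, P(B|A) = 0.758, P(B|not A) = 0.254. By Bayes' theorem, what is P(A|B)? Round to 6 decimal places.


P(A|B) = P(B|A)*P(A) / P(B), P(B) = P(B|A)*P(A) + P(B|not A)*P(not A)
P(B|A)*P(A) = 0.758 * 0.202 = 0.153116
P(B|not A)*P(not A) = 0.254 * 0.798 = 0.202692
P(B) = 0.153116 + 0.202692 = 0.355808
P(A|B) = 0.153116 / 0.355808 ≈ 0.43033321

0.430333


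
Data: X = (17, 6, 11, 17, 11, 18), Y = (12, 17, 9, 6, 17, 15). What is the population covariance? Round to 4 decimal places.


Cov = (1/n)*sum((xi-xbar)(yi-ybar))
n = 6, xbar = 80/6 = 40/3 ≈ 13.333333, ybar = 76/6 = 38/3 ≈ 12.666667
sum((xi-xbar)(yi-ybar)) = -148/3 ≈ -49.333333
Cov = -49.333333 / 6 = -74/9 ≈ -8.222222

-8.2222
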